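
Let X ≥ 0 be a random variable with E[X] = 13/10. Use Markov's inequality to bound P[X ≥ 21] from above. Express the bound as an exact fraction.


μ = E[X] = 13/10, a = 21.
Markov: P[X ≥ 21] ≤ μ/a = (13/10)/21 = 13/210.
Numerically: ≈ 0.062.
(Since a = 21 > μ = 1.300, the bound 13/210 is < 1 and informative.)

P[X ≥ 21] ≤ 13/210 ≈ 0.062.


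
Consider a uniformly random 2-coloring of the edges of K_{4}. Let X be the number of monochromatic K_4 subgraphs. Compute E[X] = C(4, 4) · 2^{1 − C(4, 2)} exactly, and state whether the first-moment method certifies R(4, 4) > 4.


E[X] = C(4, 4) · 2^{1 − 6} = 1 · 2^{−5} = 1/32.
As a reduced fraction: E[X] = 1/32 ≈ 0.031250.
Is E[X] < 1? YES.
Since E[X] < 1, there exists a 2-coloring of K_{4} with no monochromatic K_4; hence R(4, 4) > 4.

E[X] = 1/32 ≈ 0.031250; E[X] < 1, so R(4, 4) > 4.


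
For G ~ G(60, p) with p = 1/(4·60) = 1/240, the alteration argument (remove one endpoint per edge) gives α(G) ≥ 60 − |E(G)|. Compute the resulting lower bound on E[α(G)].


E[|E(G)|] = C(60, 2)·p = 1770 · (1/240) = 59/8.
E[α(G)] ≥ n − E[|E(G)|] = 60 − 59/8 = 421/8.
Numerically: ≈ 52.625000.
(This is only a lower bound; the true E[α(G)] may be larger.)

E[α(G)] ≥ 421/8 ≈ 52.625000.


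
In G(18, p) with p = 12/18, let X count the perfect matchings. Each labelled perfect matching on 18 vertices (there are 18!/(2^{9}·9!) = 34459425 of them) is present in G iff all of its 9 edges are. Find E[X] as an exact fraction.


K_18 has 18!/(2^{9}·9!) = 34459425 labelled perfect matchings.
For each such perfect matching H, let X_H = 1 if all 9 edges of H are present in G. Then P[X_H = 1] = p^{9} = (2/3)^{9} = 512/19683.
By linearity of expectation: E[X] = Σ_H E[X_H] = 34459425 · p^{9} = 34459425 · 512/19683 = 217817600/243.
Numerically: E[X] ≈ 8.9637e+05.

E[X] = 34459425 · (2/3)^{9} = 217817600/243 ≈ 8.9637e+05.


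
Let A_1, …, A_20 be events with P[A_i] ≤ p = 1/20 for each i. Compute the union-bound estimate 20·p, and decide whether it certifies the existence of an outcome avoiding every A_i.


Union bound: P[∪_{i=1}^{20} A_i] ≤ Σ_i P[A_i] ≤ 20·p = 20·(1/20) = 1.
Numerically: 1 ≈ 1.0000.
Is 1 < 1? NO.
Since the bound 1 is ≥ 1, the union bound is uninformative here; it does NOT by itself certify existence.

20·p = 1 ≈ 1.0000; existence NOT certified by the union bound.


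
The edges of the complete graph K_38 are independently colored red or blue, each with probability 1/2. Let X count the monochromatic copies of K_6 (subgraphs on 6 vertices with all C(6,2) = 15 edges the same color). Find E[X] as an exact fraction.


Let X = Σ_S X_S over the C(38, 6) = 2760681 subsets S of size 6, where X_S = 1 if the K_6 on S is monochromatic.
For a fixed S, the K_6 on S has C(6, 2) = 15 edges. P[all 15 edges red] = (1/2)^15, and likewise for blue, so P[monochromatic] = 2·(1/2)^15 = 2^{1 − 15} = 1/16384.
By linearity: E[X] = C(38, 6) · 2^{1 − 15} = 2760681 · 1/16384 = 2760681/16384.
Numerically: E[X] ≈ 168.4986.

E[X] = C(38,6)·2^(1−C(6,2)) = 2760681/16384 ≈ 168.4986.


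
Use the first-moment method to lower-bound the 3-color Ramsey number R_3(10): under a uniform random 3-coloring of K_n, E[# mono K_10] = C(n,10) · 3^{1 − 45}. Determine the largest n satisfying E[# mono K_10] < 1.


We need C(n, 10) · 3^{1 − 45} < 1, i.e. C(n, 10) < 3^{45 − 1} = 984770902183611232881.
Check values of n near the boundary:
  n = 568: C(568, 10) = 889446337783744949208; 889446337783744949208 < 984770902183611232881? YES
  n = 569: C(569, 10) = 905357721286137524328; 905357721286137524328 < 984770902183611232881? YES
  n = 570: C(570, 10) = 921524823451961408691; 921524823451961408691 < 984770902183611232881? YES
  n = 571: C(571, 10) = 937951290893172842001; 937951290893172842001 < 984770902183611232881? YES
  n = 572: C(572, 10) = 954640815642161682606; 954640815642161682606 < 984770902183611232881? YES
  n = 573: C(573, 10) = 971597135635805762226; 971597135635805762226 < 984770902183611232881? YES
  n = 574: C(574, 10) = 988824035203816502691; 988824035203816502691 < 984770902183611232881? NO
  n = 575: C(575, 10) = 1006325345561406175305; 1006325345561406175305 < 984770902183611232881? NO
  n = 576: C(576, 10) = 1024104945306307344480; 1024104945306307344480 < 984770902183611232881? NO
The largest n with C(n, 10) < 984770902183611232881 is n = 573 (where E[X] = 35985079097622435638/36472996377170786403 ≈ 0.986623). Hence R_3(10) > 573, i.e. R_3(10) ≥ 574.

Largest n = 573; hence R_3(10) > 573.


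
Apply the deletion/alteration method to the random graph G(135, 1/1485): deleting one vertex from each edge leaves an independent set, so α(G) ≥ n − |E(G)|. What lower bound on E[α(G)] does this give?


E[|E(G)|] = C(135, 2)·p = 9045 · (1/1485) = 67/11.
E[α(G)] ≥ n − E[|E(G)|] = 135 − 67/11 = 1418/11.
Numerically: ≈ 128.9091.
(This is only a lower bound; the true E[α(G)] may be larger.)

E[α(G)] ≥ 1418/11 ≈ 128.9091.


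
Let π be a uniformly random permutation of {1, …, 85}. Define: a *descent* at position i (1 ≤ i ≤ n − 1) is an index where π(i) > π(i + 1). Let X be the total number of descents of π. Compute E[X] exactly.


Write X = Σ X_I over i = 1, …, 84, with X_I the indicator of one descent.
There are 84 indicators.
For each fixed i, the pair (π(i), π(i+1)) is a uniformly random ordered pair of distinct values from {1, …, 85}; by symmetry P[π(i) > π(i+1)] = 1/2.
By linearity: E[X] = 84 · (1/2) = (85 − 1) · (1/2) = 42 ≈ 42.00000.

E[X] = 42 = 42.00000.


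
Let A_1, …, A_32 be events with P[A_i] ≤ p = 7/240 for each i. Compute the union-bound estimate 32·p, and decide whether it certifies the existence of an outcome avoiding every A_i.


Union bound: P[∪_{i=1}^{32} A_i] ≤ Σ_i P[A_i] ≤ 32·p = 32·(7/240) = 14/15.
Numerically: 14/15 ≈ 0.9333.
Is 14/15 < 1? YES.
Since P[∪ A_i] ≤ 14/15 < 1, the complement has P[∩ A_i^c] ≥ 1 − 14/15 = 1/15 > 0, so some outcome avoids every A_i.

32·p = 14/15 ≈ 0.9333; existence CERTIFIED by the union bound.


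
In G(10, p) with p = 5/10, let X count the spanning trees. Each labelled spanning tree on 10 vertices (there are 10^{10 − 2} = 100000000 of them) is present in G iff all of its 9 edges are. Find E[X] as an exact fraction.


K_10 has 10^{10 − 2} = 100000000 labelled spanning trees.
For each such spanning tree H, let X_H = 1 if all 9 edges of H are present in G. Then P[X_H = 1] = p^{9} = (1/2)^{9} = 1/512.
By linearity: E[X] = Σ_H E[X_H] = 100000000 · p^{9} = 100000000 · 1/512 = 390625/2.
Numerically: E[X] ≈ 1.953e+05.

E[X] = 100000000 · (1/2)^{9} = 390625/2 ≈ 1.953e+05.


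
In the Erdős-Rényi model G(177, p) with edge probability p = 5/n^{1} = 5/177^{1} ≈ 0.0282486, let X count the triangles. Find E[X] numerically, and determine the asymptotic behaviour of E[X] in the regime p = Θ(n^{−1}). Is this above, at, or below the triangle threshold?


Number of potential triangles: C(177, 3) = 908600.
Each occurs with probability p³ ≈ (0.0282486)³ ≈ 2.25418842e-05.
By linearity: E[X] = C(177, 3)·p³ ≈ 908600 · 2.25418842e-05 ≈ 20.481556.
Here α = 1, so p = 5/n is exactly at the triangle threshold p ~ 1/n. Asymptotically E[X] → c³/6 = 5³/6 = 125/6 ≈ 20.833333, a bounded constant. In this regime the triangle count is asymptotically Poisson(c³/6).

E[X] ≈ 20.481556; in regime p = Θ(1/n^{1}) E[X] stays bounded (at the triangle threshold p ~ 1/n).


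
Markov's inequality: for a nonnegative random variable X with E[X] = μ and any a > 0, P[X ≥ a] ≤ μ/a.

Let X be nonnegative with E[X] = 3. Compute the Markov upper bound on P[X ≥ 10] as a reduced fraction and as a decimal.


μ = E[X] = 3, a = 10.
Markov: P[X ≥ 10] ≤ μ/a = (3)/10 = 3/10.
Numerically: ≈ 0.300.
(Since a = 10 > μ = 3.000, the bound 3/10 is < 1 and informative.)

P[X ≥ 10] ≤ 3/10 ≈ 0.300.


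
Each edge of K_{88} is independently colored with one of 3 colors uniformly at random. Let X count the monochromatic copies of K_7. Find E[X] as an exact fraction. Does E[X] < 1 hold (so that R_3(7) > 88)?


E[X] = C(88, 7) · 3^{1 − 21} = 6348337336 · 3^{−20} = 6348337336/3486784401.
As a reduced fraction: E[X] = 6348337336/3486784401 ≈ 1.821.
Is E[X] < 1? NO.
Since E[X] ≥ 1, the first-moment bound is inconclusive at n = 88; it does NOT by itself certify R_3(7) > 88.

E[X] = 6348337336/3486784401 ≈ 1.821; E[X] ≥ 1; first-moment method inconclusive here.


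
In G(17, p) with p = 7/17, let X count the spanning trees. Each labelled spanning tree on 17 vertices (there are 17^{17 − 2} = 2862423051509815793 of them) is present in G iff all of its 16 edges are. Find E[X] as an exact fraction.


K_17 has 17^{17 − 2} = 2862423051509815793 labelled spanning trees.
For each such spanning tree H, let X_H = 1 if all 16 edges of H are present in G. Then P[X_H = 1] = p^{16} = (7/17)^{16} = 33232930569601/48661191875666868481.
By linearity: E[X] = Σ_H E[X_H] = 2862423051509815793 · p^{16} = 2862423051509815793 · 33232930569601/48661191875666868481 = 33232930569601/17.
Numerically: E[X] ≈ 1.95488e+12.

E[X] = 2862423051509815793 · (7/17)^{16} = 33232930569601/17 ≈ 1.95488e+12.


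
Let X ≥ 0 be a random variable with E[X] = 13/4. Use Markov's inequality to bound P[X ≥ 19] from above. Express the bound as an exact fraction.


μ = E[X] = 13/4, a = 19.
Markov: P[X ≥ 19] ≤ μ/a = (13/4)/19 = 13/76.
Numerically: ≈ 0.171.
(Since a = 19 > μ = 3.250, the bound 13/76 is < 1 and informative.)

P[X ≥ 19] ≤ 13/76 ≈ 0.171.


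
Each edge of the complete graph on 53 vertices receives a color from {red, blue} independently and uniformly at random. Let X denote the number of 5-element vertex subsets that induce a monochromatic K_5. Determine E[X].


Let X = Σ_S X_S over the C(53, 5) = 2869685 subsets S of size 5, where X_S = 1 if the K_5 on S is monochromatic.
For a fixed S, the K_5 on S has C(5, 2) = 10 edges. P[all 10 edges red] = (1/2)^10, and likewise for blue, so P[monochromatic] = 2·(1/2)^10 = 2^{1 − 10} = 1/512.
By linearity of expectation: E[X] = C(53, 5) · 2^{1 − 10} = 2869685 · 1/512 = 2869685/512.
Numerically: E[X] ≈ 5604.853516.

E[X] = C(53,5)·2^(1−C(5,2)) = 2869685/512 ≈ 5604.853516.


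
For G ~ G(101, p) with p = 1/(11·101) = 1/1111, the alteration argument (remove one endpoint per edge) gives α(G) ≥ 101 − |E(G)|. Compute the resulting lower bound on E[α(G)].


E[|E(G)|] = C(101, 2)·p = 5050 · (1/1111) = 50/11.
E[α(G)] ≥ n − E[|E(G)|] = 101 − 50/11 = 1061/11.
Numerically: ≈ 96.4545.
(This is only a lower bound; the true E[α(G)] may be larger.)

E[α(G)] ≥ 1061/11 ≈ 96.4545.


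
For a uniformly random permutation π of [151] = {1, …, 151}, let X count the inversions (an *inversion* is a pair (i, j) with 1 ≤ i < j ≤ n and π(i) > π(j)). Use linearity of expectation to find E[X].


Write X = Σ X_I over the C(151, 2) = 11325 pairs i < j, with X_I the indicator of one inversion.
There are 11325 indicators.
For each fixed pair i < j, the values π(i) and π(j) are two distinct elements of {1, …, 151} in uniformly random order; by symmetry P[π(i) > π(j)] = 1/2.
By linearity: E[X] = 11325 · (1/2) = C(151, 2) · (1/2) = 11325/2 = 11325/2 ≈ 5662.50000.

E[X] = 11325/2 = 5662.50000.


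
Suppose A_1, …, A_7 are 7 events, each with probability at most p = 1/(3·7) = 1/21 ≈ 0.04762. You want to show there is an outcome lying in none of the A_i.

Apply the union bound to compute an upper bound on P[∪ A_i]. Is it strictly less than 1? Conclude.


Union bound: P[∪_{i=1}^{7} A_i] ≤ Σ_i P[A_i] ≤ 7·p = 7·(1/21) = 1/3.
Numerically: 1/3 ≈ 0.33333.
Is 1/3 < 1? YES.
Since P[∪ A_i] ≤ 1/3 < 1, the complement has P[∩ A_i^c] ≥ 1 − 1/3 = 2/3 > 0, so some outcome avoids every A_i.

7·p = 1/3 ≈ 0.33333; existence CERTIFIED by the union bound.


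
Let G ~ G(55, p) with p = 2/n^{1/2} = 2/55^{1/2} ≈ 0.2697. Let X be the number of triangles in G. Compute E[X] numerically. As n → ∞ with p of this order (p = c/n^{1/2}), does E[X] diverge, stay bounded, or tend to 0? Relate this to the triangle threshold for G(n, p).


Number of potential triangles: C(55, 3) = 26235.
Each occurs with probability p³ ≈ (0.2697)³ ≈ 1.961309e-02.
By linearity: E[X] = C(55, 3)·p³ ≈ 26235 · 1.961309e-02 ≈ 514.5493.
Since α = 1/2 < 1, p = c/n^{1/2} ≫ 1/n is above the triangle threshold p ~ 1/n. Asymptotically E[X] ~ (c³/6)·n^{3(1−α)} = (2³/6)·n^{1.5} → ∞; triangles are abundant w.h.p.

E[X] ≈ 514.5493; in regime p = Θ(1/n^{1/2}) E[X] diverges (above the triangle threshold p ~ 1/n).


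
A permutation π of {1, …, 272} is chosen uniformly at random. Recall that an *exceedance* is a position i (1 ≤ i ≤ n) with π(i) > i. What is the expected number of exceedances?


Write X = Σ_{i=1}^{272} X_i, where X_i = 1_{π(i) > i}.
For each fixed i, π(i) is uniform over {1, …, 272} (marginal of a uniform permutation), so P[π(i) > i] = (n − i)/n. Summing: Σ_{i=1}^{272} (n − i)/n = (0 + 1 + … + 271)/272 = 272(272 − 1)/(2·272) = (272 − 1)/2.
Hence E[X] = Σ_{i=1}^{272} (272 − i)/272 = 271/2 ≈ 135.500.

E[X] = 271/2 = 135.500.


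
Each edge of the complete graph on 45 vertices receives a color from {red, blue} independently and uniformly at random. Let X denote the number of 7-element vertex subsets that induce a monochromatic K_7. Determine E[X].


Let X = Σ_S X_S over the C(45, 7) = 45379620 subsets S of size 7, where X_S = 1 if the K_7 on S is monochromatic.
For a fixed S, the K_7 on S has C(7, 2) = 21 edges. P[all 21 edges red] = (1/2)^21, and likewise for blue, so P[monochromatic] = 2·(1/2)^21 = 2^{1 − 21} = 1/1048576.
By linearity of expectation: E[X] = C(45, 7) · 2^{1 − 21} = 45379620 · 1/1048576 = 11344905/262144.
Numerically: E[X] ≈ 43.27738.

E[X] = C(45,7)·2^(1−C(7,2)) = 11344905/262144 ≈ 43.27738.


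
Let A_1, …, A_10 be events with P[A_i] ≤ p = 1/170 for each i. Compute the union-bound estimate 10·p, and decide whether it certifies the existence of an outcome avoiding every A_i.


Union bound: P[∪_{i=1}^{10} A_i] ≤ Σ_i P[A_i] ≤ 10·p = 10·(1/170) = 1/17.
Numerically: 1/17 ≈ 0.058824.
Is 1/17 < 1? YES.
Since P[∪ A_i] ≤ 1/17 < 1, the complement has P[∩ A_i^c] ≥ 1 − 1/17 = 16/17 > 0, so some outcome avoids every A_i.

10·p = 1/17 ≈ 0.058824; existence CERTIFIED by the union bound.


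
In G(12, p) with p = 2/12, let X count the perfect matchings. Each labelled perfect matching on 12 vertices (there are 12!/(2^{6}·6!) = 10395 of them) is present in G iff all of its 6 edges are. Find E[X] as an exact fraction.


K_12 has 12!/(2^{6}·6!) = 10395 labelled perfect matchings.
For each such perfect matching H, let X_H = 1 if all 6 edges of H are present in G. Then P[X_H = 1] = p^{6} = (1/6)^{6} = 1/46656.
By linearity of expectation: E[X] = Σ_H E[X_H] = 10395 · p^{6} = 10395 · 1/46656 = 385/1728.
Numerically: E[X] ≈ 0.223.

E[X] = 10395 · (1/6)^{6} = 385/1728 ≈ 0.223.


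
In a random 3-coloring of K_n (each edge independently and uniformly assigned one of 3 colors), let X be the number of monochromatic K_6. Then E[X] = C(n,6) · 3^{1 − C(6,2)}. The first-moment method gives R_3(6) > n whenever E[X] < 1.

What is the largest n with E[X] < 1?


We need C(n, 6) · 3^{1 − 15} < 1, i.e. C(n, 6) < 3^{15 − 1} = 4782969.
Check values of n near the boundary:
  n = 40: C(40, 6) = 3838380; 3838380 < 4782969? YES
  n = 41: C(41, 6) = 4496388; 4496388 < 4782969? YES
  n = 42: C(42, 6) = 5245786; 5245786 < 4782969? NO
  n = 43: C(43, 6) = 6096454; 6096454 < 4782969? NO
The largest n with C(n, 6) < 4782969 is n = 41 (where E[X] = 1498796/1594323 ≈ 0.940083). Hence R_3(6) > 41, i.e. R_3(6) ≥ 42.

Largest n = 41; hence R_3(6) > 41.


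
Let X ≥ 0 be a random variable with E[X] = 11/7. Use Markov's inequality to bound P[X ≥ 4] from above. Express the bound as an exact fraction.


μ = E[X] = 11/7, a = 4.
Markov: P[X ≥ 4] ≤ μ/a = (11/7)/4 = 11/28.
Numerically: ≈ 0.392857.
(Since a = 4 > μ = 1.571429, the bound 11/28 is < 1 and informative.)

P[X ≥ 4] ≤ 11/28 ≈ 0.392857.


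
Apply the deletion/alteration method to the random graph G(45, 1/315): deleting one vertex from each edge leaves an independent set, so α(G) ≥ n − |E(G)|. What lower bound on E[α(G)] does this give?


E[|E(G)|] = C(45, 2)·p = 990 · (1/315) = 22/7.
E[α(G)] ≥ n − E[|E(G)|] = 45 − 22/7 = 293/7.
Numerically: ≈ 41.8571.
(This is only a lower bound; the true E[α(G)] may be larger.)

E[α(G)] ≥ 293/7 ≈ 41.8571.


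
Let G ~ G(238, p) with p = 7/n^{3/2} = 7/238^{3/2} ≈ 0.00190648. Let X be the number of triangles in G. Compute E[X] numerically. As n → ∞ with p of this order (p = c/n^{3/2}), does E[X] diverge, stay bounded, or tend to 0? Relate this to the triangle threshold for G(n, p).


Number of potential triangles: C(238, 3) = 2218636.
Each occurs with probability p³ ≈ (0.00190648)³ ≈ 6.92943481e-09.
By linearity: E[X] = C(238, 3)·p³ ≈ 2218636 · 6.92943481e-09 ≈ 0.015374.
Since α = 3/2 > 1, p = c/n^{3/2} = o(1/n) is below the triangle threshold p ~ 1/n. Asymptotically E[X] ~ (c³/6)·n^{3(1−α)} = (7³/6)·n^{-1.5} → 0, so by Markov's inequality G has no triangles w.h.p.

E[X] ≈ 0.015374; in regime p = Θ(1/n^{3/2}) E[X] tends to 0 (below the triangle threshold p ~ 1/n).


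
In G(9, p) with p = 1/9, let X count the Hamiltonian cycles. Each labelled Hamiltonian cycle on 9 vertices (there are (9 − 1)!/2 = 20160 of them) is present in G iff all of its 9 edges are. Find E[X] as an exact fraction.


K_9 has (9 − 1)!/2 = 20160 labelled Hamiltonian cycles.
For each such Hamiltonian cycle H, let X_H = 1 if all 9 edges of H are present in G. Then P[X_H = 1] = p^{9} = (1/9)^{9} = 1/387420489.
Summing the indicators: E[X] = Σ_H E[X_H] = 20160 · p^{9} = 20160 · 1/387420489 = 2240/43046721.
Numerically: E[X] ≈ 5.20365e-05.

E[X] = 20160 · (1/9)^{9} = 2240/43046721 ≈ 5.20365e-05.


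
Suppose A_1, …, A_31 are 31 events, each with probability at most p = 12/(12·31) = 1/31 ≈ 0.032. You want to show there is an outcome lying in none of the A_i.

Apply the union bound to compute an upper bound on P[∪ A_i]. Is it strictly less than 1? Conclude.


Union bound: P[∪_{i=1}^{31} A_i] ≤ Σ_i P[A_i] ≤ 31·p = 31·(1/31) = 1.
Numerically: 1 ≈ 1.000.
Is 1 < 1? NO.
Since the bound 1 is ≥ 1, the union bound is uninformative here; it does NOT by itself certify existence.

31·p = 1 ≈ 1.000; existence NOT certified by the union bound.


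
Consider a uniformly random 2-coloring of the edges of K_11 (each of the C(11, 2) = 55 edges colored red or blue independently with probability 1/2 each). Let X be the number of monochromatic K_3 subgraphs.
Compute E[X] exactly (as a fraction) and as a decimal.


Let X = Σ_S X_S over the C(11, 3) = 165 subsets S of size 3, where X_S = 1 if the K_3 on S is monochromatic.
For a fixed S, the K_3 on S has C(3, 2) = 3 edges. P[all 3 edges red] = (1/2)^3, and likewise for blue, so P[monochromatic] = 2·(1/2)^3 = 2^{1 − 3} = 1/4.
By linearity of expectation: E[X] = C(11, 3) · 2^{1 − 3} = 165 · 1/4 = 165/4.
Numerically: E[X] ≈ 41.2500.

E[X] = C(11,3)·2^(1−C(3,2)) = 165/4 ≈ 41.2500.


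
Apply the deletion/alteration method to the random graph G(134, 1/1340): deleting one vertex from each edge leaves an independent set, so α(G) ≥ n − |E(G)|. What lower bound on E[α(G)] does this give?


E[|E(G)|] = C(134, 2)·p = 8911 · (1/1340) = 133/20.
E[α(G)] ≥ n − E[|E(G)|] = 134 − 133/20 = 2547/20.
Numerically: ≈ 127.350000.
(This is only a lower bound; the true E[α(G)] may be larger.)

E[α(G)] ≥ 2547/20 ≈ 127.350000.


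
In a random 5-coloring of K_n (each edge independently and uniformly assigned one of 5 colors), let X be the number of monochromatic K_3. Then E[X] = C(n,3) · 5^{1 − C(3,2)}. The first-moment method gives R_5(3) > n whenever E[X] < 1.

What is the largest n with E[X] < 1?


We need C(n, 3) · 5^{1 − 3} < 1, i.e. C(n, 3) < 5^{3 − 1} = 25.
Check values of n near the boundary:
  n = 3: C(3, 3) = 1; 1 < 25? YES
  n = 4: C(4, 3) = 4; 4 < 25? YES
  n = 5: C(5, 3) = 10; 10 < 25? YES
  n = 6: C(6, 3) = 20; 20 < 25? YES
  n = 7: C(7, 3) = 35; 35 < 25? NO
The largest n with C(n, 3) < 25 is n = 6 (where E[X] = 4/5 ≈ 0.800000). Hence R_5(3) > 6, i.e. R_5(3) ≥ 7.

Largest n = 6; hence R_5(3) > 6.


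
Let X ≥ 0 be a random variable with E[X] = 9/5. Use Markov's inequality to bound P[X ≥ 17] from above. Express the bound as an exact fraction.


μ = E[X] = 9/5, a = 17.
Markov: P[X ≥ 17] ≤ μ/a = (9/5)/17 = 9/85.
Numerically: ≈ 0.105882.
(Since a = 17 > μ = 1.800000, the bound 9/85 is < 1 and informative.)

P[X ≥ 17] ≤ 9/85 ≈ 0.105882.


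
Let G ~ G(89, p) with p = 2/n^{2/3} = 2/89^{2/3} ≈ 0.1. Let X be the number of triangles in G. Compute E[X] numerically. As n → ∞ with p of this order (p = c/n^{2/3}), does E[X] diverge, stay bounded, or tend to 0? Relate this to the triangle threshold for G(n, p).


Number of potential triangles: C(89, 3) = 113564.
Each occurs with probability p³ ≈ (0.1)³ ≈ 1.00997e-03.
By linearity: E[X] = C(89, 3)·p³ ≈ 113564 · 1.00997e-03 ≈ 114.697.
Since α = 2/3 < 1, p = c/n^{2/3} ≫ 1/n is above the triangle threshold p ~ 1/n. Asymptotically E[X] ~ (c³/6)·n^{3(1−α)} = (2³/6)·n^{1} → ∞; triangles are abundant w.h.p.

E[X] ≈ 114.697; in regime p = Θ(1/n^{2/3}) E[X] diverges (above the triangle threshold p ~ 1/n).


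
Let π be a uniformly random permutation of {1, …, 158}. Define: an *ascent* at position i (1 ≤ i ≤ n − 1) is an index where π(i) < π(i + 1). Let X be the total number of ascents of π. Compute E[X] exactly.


Write X = Σ X_I over i = 1, …, 157, with X_I the indicator of one ascent.
There are 157 indicators.
For each fixed i, the pair (π(i), π(i+1)) is a uniformly random ordered pair of distinct values from {1, …, 158}; by symmetry P[π(i) < π(i+1)] = 1/2.
By linearity: E[X] = 157 · (1/2) = (158 − 1) · (1/2) = 157/2 ≈ 78.500000.

E[X] = 157/2 = 78.500000.


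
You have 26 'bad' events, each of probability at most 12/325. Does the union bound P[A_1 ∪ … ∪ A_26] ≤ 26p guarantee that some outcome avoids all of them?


Union bound: P[∪_{i=1}^{26} A_i] ≤ Σ_i P[A_i] ≤ 26·p = 26·(12/325) = 24/25.
Numerically: 24/25 ≈ 0.9600.
Is 24/25 < 1? YES.
Since P[∪ A_i] ≤ 24/25 < 1, the complement has P[∩ A_i^c] ≥ 1 − 24/25 = 1/25 > 0, so some outcome avoids every A_i.

26·p = 24/25 ≈ 0.9600; existence CERTIFIED by the union bound.


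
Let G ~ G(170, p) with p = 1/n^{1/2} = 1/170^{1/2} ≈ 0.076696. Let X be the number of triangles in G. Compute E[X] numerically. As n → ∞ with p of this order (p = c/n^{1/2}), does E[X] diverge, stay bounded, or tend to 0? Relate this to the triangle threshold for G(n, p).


Number of potential triangles: C(170, 3) = 804440.
Each occurs with probability p³ ≈ (0.076696)³ ≈ 4.5115588e-04.
By linearity: E[X] = C(170, 3)·p³ ≈ 804440 · 4.5115588e-04 ≈ 362.92783.
Since α = 1/2 < 1, p = c/n^{1/2} ≫ 1/n is above the triangle threshold p ~ 1/n. Asymptotically E[X] ~ (c³/6)·n^{3(1−α)} = (1³/6)·n^{1.5} → ∞; triangles are abundant w.h.p.

E[X] ≈ 362.92783; in regime p = Θ(1/n^{1/2}) E[X] diverges (above the triangle threshold p ~ 1/n).


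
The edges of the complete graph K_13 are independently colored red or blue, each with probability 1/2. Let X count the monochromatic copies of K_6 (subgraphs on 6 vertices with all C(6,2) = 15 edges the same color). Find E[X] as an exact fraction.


Let X = Σ_S X_S over the C(13, 6) = 1716 subsets S of size 6, where X_S = 1 if the K_6 on S is monochromatic.
For a fixed S, the K_6 on S has C(6, 2) = 15 edges. P[all 15 edges red] = (1/2)^15, and likewise for blue, so P[monochromatic] = 2·(1/2)^15 = 2^{1 − 15} = 1/16384.
By linearity of expectation: E[X] = C(13, 6) · 2^{1 − 15} = 1716 · 1/16384 = 429/4096.
Numerically: E[X] ≈ 0.104736.

E[X] = C(13,6)·2^(1−C(6,2)) = 429/4096 ≈ 0.104736.


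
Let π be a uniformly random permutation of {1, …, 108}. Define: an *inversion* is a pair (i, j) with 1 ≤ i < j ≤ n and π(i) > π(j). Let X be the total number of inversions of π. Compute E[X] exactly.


Write X = Σ X_I over the C(108, 2) = 5778 pairs i < j, with X_I the indicator of one inversion.
There are 5778 indicators.
For each fixed pair i < j, the values π(i) and π(j) are two distinct elements of {1, …, 108} in uniformly random order; by symmetry P[π(i) > π(j)] = 1/2.
By linearity: E[X] = 5778 · (1/2) = C(108, 2) · (1/2) = 5778/2 = 2889 ≈ 2889.0000.

E[X] = 2889 = 2889.0000.


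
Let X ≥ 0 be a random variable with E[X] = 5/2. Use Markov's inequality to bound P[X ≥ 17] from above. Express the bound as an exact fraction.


μ = E[X] = 5/2, a = 17.
Markov: P[X ≥ 17] ≤ μ/a = (5/2)/17 = 5/34.
Numerically: ≈ 0.14706.
(Since a = 17 > μ = 2.50000, the bound 5/34 is < 1 and informative.)

P[X ≥ 17] ≤ 5/34 ≈ 0.14706.


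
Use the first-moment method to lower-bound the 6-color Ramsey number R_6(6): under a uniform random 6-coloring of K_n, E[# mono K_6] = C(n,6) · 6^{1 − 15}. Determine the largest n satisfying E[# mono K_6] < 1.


We need C(n, 6) · 6^{1 − 15} < 1, i.e. C(n, 6) < 6^{15 − 1} = 78364164096.
Check values of n near the boundary:
  n = 197: C(197, 6) = 75176946208; 75176946208 < 78364164096? YES
  n = 198: C(198, 6) = 77526225777; 77526225777 < 78364164096? YES
  n = 199: C(199, 6) = 79936367511; 79936367511 < 78364164096? NO
  n = 200: C(200, 6) = 82408626300; 82408626300 < 78364164096? NO
The largest n with C(n, 6) < 78364164096 is n = 198 (where E[X] = 25842075259/26121388032 ≈ 0.989307). Hence R_6(6) > 198, i.e. R_6(6) ≥ 199.

Largest n = 198; hence R_6(6) > 198.


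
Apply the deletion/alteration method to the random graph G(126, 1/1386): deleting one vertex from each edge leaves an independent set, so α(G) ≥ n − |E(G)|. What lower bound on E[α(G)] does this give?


E[|E(G)|] = C(126, 2)·p = 7875 · (1/1386) = 125/22.
E[α(G)] ≥ n − E[|E(G)|] = 126 − 125/22 = 2647/22.
Numerically: ≈ 120.3182.
(This is only a lower bound; the true E[α(G)] may be larger.)

E[α(G)] ≥ 2647/22 ≈ 120.3182.


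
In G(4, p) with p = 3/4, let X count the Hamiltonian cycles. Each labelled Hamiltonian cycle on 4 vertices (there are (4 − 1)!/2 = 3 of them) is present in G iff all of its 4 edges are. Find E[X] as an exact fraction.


K_4 has (4 − 1)!/2 = 3 labelled Hamiltonian cycles.
For each such Hamiltonian cycle H, let X_H = 1 if all 4 edges of H are present in G. Then P[X_H = 1] = p^{4} = (3/4)^{4} = 81/256.
Summing the indicators: E[X] = Σ_H E[X_H] = 3 · p^{4} = 3 · 81/256 = 243/256.
Numerically: E[X] ≈ 0.94922.

E[X] = 3 · (3/4)^{4} = 243/256 ≈ 0.94922.


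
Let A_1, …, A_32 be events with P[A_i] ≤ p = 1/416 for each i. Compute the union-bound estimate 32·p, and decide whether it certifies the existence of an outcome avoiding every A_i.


Union bound: P[∪_{i=1}^{32} A_i] ≤ Σ_i P[A_i] ≤ 32·p = 32·(1/416) = 1/13.
Numerically: 1/13 ≈ 0.077.
Is 1/13 < 1? YES.
Since P[∪ A_i] ≤ 1/13 < 1, the complement has P[∩ A_i^c] ≥ 1 − 1/13 = 12/13 > 0, so some outcome avoids every A_i.

32·p = 1/13 ≈ 0.077; existence CERTIFIED by the union bound.


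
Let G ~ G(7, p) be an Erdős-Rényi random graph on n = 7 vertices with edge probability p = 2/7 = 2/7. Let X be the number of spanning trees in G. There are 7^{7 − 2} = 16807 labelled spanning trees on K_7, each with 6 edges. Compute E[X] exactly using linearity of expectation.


K_7 has 7^{7 − 2} = 16807 labelled spanning trees.
For each such spanning tree H, let X_H = 1 if all 6 edges of H are present in G. Then P[X_H = 1] = p^{6} = (2/7)^{6} = 64/117649.
By linearity of expectation: E[X] = Σ_H E[X_H] = 16807 · p^{6} = 16807 · 64/117649 = 64/7.
Numerically: E[X] ≈ 9.14.

E[X] = 16807 · (2/7)^{6} = 64/7 ≈ 9.14.


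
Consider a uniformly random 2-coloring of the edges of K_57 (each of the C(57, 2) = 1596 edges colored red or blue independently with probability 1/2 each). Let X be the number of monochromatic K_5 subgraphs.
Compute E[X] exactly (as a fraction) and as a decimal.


Let X = Σ_S X_S over the C(57, 5) = 4187106 subsets S of size 5, where X_S = 1 if the K_5 on S is monochromatic.
For a fixed S, the K_5 on S has C(5, 2) = 10 edges. P[all 10 edges red] = (1/2)^10, and likewise for blue, so P[monochromatic] = 2·(1/2)^10 = 2^{1 − 10} = 1/512.
Summing: E[X] = C(57, 5) · 2^{1 − 10} = 4187106 · 1/512 = 2093553/256.
Numerically: E[X] ≈ 8177.9414.

E[X] = C(57,5)·2^(1−C(5,2)) = 2093553/256 ≈ 8177.9414.


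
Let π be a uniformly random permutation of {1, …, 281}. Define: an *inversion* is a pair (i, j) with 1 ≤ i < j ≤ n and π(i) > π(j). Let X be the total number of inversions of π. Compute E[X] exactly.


Write X = Σ X_I over the C(281, 2) = 39340 pairs i < j, with X_I the indicator of one inversion.
There are 39340 indicators.
For each fixed pair i < j, the values π(i) and π(j) are two distinct elements of {1, …, 281} in uniformly random order; by symmetry P[π(i) > π(j)] = 1/2.
By linearity: E[X] = 39340 · (1/2) = C(281, 2) · (1/2) = 39340/2 = 19670 ≈ 19670.00000.

E[X] = 19670 = 19670.00000.


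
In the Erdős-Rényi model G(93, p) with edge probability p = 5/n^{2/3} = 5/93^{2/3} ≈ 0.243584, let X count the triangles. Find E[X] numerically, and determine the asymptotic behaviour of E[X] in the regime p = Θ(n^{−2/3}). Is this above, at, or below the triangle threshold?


Number of potential triangles: C(93, 3) = 129766.
Each occurs with probability p³ ≈ (0.243584)³ ≈ 1.44525379e-02.
By linearity: E[X] = C(93, 3)·p³ ≈ 129766 · 1.44525379e-02 ≈ 1875.448029.
Since α = 2/3 < 1, p = c/n^{2/3} ≫ 1/n is above the triangle threshold p ~ 1/n. Asymptotically E[X] ~ (c³/6)·n^{3(1−α)} = (5³/6)·n^{1} → ∞; triangles are abundant w.h.p.

E[X] ≈ 1875.448029; in regime p = Θ(1/n^{2/3}) E[X] diverges (above the triangle threshold p ~ 1/n).


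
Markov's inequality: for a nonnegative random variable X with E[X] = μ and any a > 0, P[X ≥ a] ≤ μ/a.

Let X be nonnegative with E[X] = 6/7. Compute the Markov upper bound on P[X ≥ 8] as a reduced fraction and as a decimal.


μ = E[X] = 6/7, a = 8.
Markov: P[X ≥ 8] ≤ μ/a = (6/7)/8 = 3/28.
Numerically: ≈ 0.107.
(Since a = 8 > μ = 0.857, the bound 3/28 is < 1 and informative.)

P[X ≥ 8] ≤ 3/28 ≈ 0.107.


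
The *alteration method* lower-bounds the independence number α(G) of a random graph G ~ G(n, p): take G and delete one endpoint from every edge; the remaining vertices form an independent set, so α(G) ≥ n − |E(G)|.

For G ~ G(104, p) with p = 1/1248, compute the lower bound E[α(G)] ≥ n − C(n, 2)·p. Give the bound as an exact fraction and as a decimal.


E[|E(G)|] = C(104, 2)·p = 5356 · (1/1248) = 103/24.
E[α(G)] ≥ n − E[|E(G)|] = 104 − 103/24 = 2393/24.
Numerically: ≈ 99.70833.
(This is only a lower bound; the true E[α(G)] may be larger.)

E[α(G)] ≥ 2393/24 ≈ 99.70833.


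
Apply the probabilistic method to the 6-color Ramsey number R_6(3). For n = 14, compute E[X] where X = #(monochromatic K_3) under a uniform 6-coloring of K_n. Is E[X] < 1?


E[X] = C(14, 3) · 6^{1 − 3} = 364 · 6^{−2} = 364/36.
As a reduced fraction: E[X] = 91/9 ≈ 10.1111.
Is E[X] < 1? NO.
Since E[X] ≥ 1, the first-moment bound is inconclusive at n = 14; it does NOT by itself certify R_6(3) > 14.

E[X] = 91/9 ≈ 10.1111; E[X] ≥ 1; first-moment method inconclusive here.


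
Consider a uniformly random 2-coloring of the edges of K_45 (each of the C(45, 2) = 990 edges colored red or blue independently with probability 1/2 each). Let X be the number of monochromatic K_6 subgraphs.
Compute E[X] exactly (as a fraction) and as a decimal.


Let X = Σ_S X_S over the C(45, 6) = 8145060 subsets S of size 6, where X_S = 1 if the K_6 on S is monochromatic.
For a fixed S, the K_6 on S has C(6, 2) = 15 edges. P[all 15 edges red] = (1/2)^15, and likewise for blue, so P[monochromatic] = 2·(1/2)^15 = 2^{1 − 15} = 1/16384.
Summing: E[X] = C(45, 6) · 2^{1 − 15} = 8145060 · 1/16384 = 2036265/4096.
Numerically: E[X] ≈ 497.1350.

E[X] = C(45,6)·2^(1−C(6,2)) = 2036265/4096 ≈ 497.1350.


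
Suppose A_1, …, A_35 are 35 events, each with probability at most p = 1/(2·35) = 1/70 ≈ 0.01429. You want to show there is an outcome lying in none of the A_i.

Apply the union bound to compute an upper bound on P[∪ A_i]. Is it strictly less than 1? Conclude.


Union bound: P[∪_{i=1}^{35} A_i] ≤ Σ_i P[A_i] ≤ 35·p = 35·(1/70) = 1/2.
Numerically: 1/2 ≈ 0.50000.
Is 1/2 < 1? YES.
Since P[∪ A_i] ≤ 1/2 < 1, the complement has P[∩ A_i^c] ≥ 1 − 1/2 = 1/2 > 0, so some outcome avoids every A_i.

35·p = 1/2 ≈ 0.50000; existence CERTIFIED by the union bound.


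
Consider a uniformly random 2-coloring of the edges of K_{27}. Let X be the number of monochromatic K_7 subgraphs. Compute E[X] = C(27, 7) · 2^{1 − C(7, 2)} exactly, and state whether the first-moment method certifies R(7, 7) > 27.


E[X] = C(27, 7) · 2^{1 − 21} = 888030 · 2^{−20} = 888030/1048576.
As a reduced fraction: E[X] = 444015/524288 ≈ 0.847.
Is E[X] < 1? YES.
Since E[X] < 1, there exists a 2-coloring of K_{27} with no monochromatic K_7; hence R(7, 7) > 27.

E[X] = 444015/524288 ≈ 0.847; E[X] < 1, so R(7, 7) > 27.


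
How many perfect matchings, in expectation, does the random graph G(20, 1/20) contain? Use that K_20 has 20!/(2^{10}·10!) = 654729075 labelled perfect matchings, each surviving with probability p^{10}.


K_20 has 20!/(2^{10}·10!) = 654729075 labelled perfect matchings.
For each such perfect matching H, let X_H = 1 if all 10 edges of H are present in G. Then P[X_H = 1] = p^{10} = (1/20)^{10} = 1/10240000000000.
Summing the indicators: E[X] = Σ_H E[X_H] = 654729075 · p^{10} = 654729075 · 1/10240000000000 = 26189163/409600000000.
Numerically: E[X] ≈ 6.3938e-05.

E[X] = 654729075 · (1/20)^{10} = 26189163/409600000000 ≈ 6.3938e-05.


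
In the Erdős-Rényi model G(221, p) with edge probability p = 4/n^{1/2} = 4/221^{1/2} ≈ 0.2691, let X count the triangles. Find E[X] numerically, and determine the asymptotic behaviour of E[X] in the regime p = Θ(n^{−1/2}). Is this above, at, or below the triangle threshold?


Number of potential triangles: C(221, 3) = 1774630.
Each occurs with probability p³ ≈ (0.2691)³ ≈ 1.948012e-02.
By linearity: E[X] = C(221, 3)·p³ ≈ 1774630 · 1.948012e-02 ≈ 34570.0002.
Since α = 1/2 < 1, p = c/n^{1/2} ≫ 1/n is above the triangle threshold p ~ 1/n. Asymptotically E[X] ~ (c³/6)·n^{3(1−α)} = (4³/6)·n^{1.5} → ∞; triangles are abundant w.h.p.

E[X] ≈ 34570.0002; in regime p = Θ(1/n^{1/2}) E[X] diverges (above the triangle threshold p ~ 1/n).


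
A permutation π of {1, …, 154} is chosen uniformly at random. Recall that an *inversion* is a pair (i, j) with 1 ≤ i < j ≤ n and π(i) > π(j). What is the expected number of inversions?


Write X = Σ X_I over the C(154, 2) = 11781 pairs i < j, with X_I the indicator of one inversion.
There are 11781 indicators.
For each fixed pair i < j, the values π(i) and π(j) are two distinct elements of {1, …, 154} in uniformly random order; by symmetry P[π(i) > π(j)] = 1/2.
By linearity: E[X] = 11781 · (1/2) = C(154, 2) · (1/2) = 11781/2 = 11781/2 ≈ 5890.500.

E[X] = 11781/2 = 5890.500.


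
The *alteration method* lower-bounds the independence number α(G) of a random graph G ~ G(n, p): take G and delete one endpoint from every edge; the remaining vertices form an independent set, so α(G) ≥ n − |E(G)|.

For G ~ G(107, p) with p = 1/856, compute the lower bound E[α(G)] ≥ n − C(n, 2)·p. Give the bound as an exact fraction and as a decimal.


E[|E(G)|] = C(107, 2)·p = 5671 · (1/856) = 53/8.
E[α(G)] ≥ n − E[|E(G)|] = 107 − 53/8 = 803/8.
Numerically: ≈ 100.375.
(This is only a lower bound; the true E[α(G)] may be larger.)

E[α(G)] ≥ 803/8 ≈ 100.375.


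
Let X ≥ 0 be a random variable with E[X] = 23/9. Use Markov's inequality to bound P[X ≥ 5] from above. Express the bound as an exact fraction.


μ = E[X] = 23/9, a = 5.
Markov: P[X ≥ 5] ≤ μ/a = (23/9)/5 = 23/45.
Numerically: ≈ 0.511.
(Since a = 5 > μ = 2.556, the bound 23/45 is < 1 and informative.)

P[X ≥ 5] ≤ 23/45 ≈ 0.511.


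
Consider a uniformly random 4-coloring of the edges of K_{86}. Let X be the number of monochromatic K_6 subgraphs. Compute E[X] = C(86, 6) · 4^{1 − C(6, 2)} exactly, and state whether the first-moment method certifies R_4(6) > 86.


E[X] = C(86, 6) · 4^{1 − 15} = 470155077 · 4^{−14} = 470155077/268435456.
As a reduced fraction: E[X] = 470155077/268435456 ≈ 1.751464.
Is E[X] < 1? NO.
Since E[X] ≥ 1, the first-moment bound is inconclusive at n = 86; it does NOT by itself certify R_4(6) > 86.

E[X] = 470155077/268435456 ≈ 1.751464; E[X] ≥ 1; first-moment method inconclusive here.


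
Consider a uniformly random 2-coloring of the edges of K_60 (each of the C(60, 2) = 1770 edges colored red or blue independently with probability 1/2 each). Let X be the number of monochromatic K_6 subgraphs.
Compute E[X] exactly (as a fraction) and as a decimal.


Let X = Σ_S X_S over the C(60, 6) = 50063860 subsets S of size 6, where X_S = 1 if the K_6 on S is monochromatic.
For a fixed S, the K_6 on S has C(6, 2) = 15 edges. P[all 15 edges red] = (1/2)^15, and likewise for blue, so P[monochromatic] = 2·(1/2)^15 = 2^{1 − 15} = 1/16384.
By linearity: E[X] = C(60, 6) · 2^{1 − 15} = 50063860 · 1/16384 = 12515965/4096.
Numerically: E[X] ≈ 3055.655518.

E[X] = C(60,6)·2^(1−C(6,2)) = 12515965/4096 ≈ 3055.655518.


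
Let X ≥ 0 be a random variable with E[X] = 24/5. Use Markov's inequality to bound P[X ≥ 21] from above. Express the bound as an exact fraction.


μ = E[X] = 24/5, a = 21.
Markov: P[X ≥ 21] ≤ μ/a = (24/5)/21 = 8/35.
Numerically: ≈ 0.228571.
(Since a = 21 > μ = 4.800000, the bound 8/35 is < 1 and informative.)

P[X ≥ 21] ≤ 8/35 ≈ 0.228571.


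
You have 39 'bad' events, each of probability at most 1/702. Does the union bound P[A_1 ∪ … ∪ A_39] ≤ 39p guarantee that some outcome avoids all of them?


Union bound: P[∪_{i=1}^{39} A_i] ≤ Σ_i P[A_i] ≤ 39·p = 39·(1/702) = 1/18.
Numerically: 1/18 ≈ 0.0555556.
Is 1/18 < 1? YES.
Since P[∪ A_i] ≤ 1/18 < 1, the complement has P[∩ A_i^c] ≥ 1 − 1/18 = 17/18 > 0, so some outcome avoids every A_i.

39·p = 1/18 ≈ 0.0555556; existence CERTIFIED by the union bound.


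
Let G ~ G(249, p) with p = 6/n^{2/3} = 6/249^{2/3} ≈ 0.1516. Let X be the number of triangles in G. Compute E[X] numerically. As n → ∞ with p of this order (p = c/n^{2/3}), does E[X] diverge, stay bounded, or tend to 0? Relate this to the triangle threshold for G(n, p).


Number of potential triangles: C(249, 3) = 2542124.
Each occurs with probability p³ ≈ (0.1516)³ ≈ 3.4838148e-03.
By linearity: E[X] = C(249, 3)·p³ ≈ 2542124 · 3.4838148e-03 ≈ 8856.28916.
Since α = 2/3 < 1, p = c/n^{2/3} ≫ 1/n is above the triangle threshold p ~ 1/n. Asymptotically E[X] ~ (c³/6)·n^{3(1−α)} = (6³/6)·n^{1} → ∞; triangles are abundant w.h.p.

E[X] ≈ 8856.28916; in regime p = Θ(1/n^{2/3}) E[X] diverges (above the triangle threshold p ~ 1/n).


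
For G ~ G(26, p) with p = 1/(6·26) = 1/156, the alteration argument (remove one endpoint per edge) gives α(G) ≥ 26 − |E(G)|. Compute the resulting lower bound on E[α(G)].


E[|E(G)|] = C(26, 2)·p = 325 · (1/156) = 25/12.
E[α(G)] ≥ n − E[|E(G)|] = 26 − 25/12 = 287/12.
Numerically: ≈ 23.916667.
(This is only a lower bound; the true E[α(G)] may be larger.)

E[α(G)] ≥ 287/12 ≈ 23.916667.


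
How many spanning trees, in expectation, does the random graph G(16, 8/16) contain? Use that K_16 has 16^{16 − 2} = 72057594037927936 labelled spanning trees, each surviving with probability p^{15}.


K_16 has 16^{16 − 2} = 72057594037927936 labelled spanning trees.
For each such spanning tree H, let X_H = 1 if all 15 edges of H are present in G. Then P[X_H = 1] = p^{15} = (1/2)^{15} = 1/32768.
By linearity of expectation: E[X] = Σ_H E[X_H] = 72057594037927936 · p^{15} = 72057594037927936 · 1/32768 = 2199023255552.
Numerically: E[X] ≈ 2.199e+12.

E[X] = 72057594037927936 · (1/2)^{15} = 2199023255552 ≈ 2.199e+12.
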